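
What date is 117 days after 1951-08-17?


Start: 1951-08-17, add 117 days
August 1951 has 31 days: 31 - 17 = 14 days to August 31 -> 103 left
September 1951 has 30 days -> 73 left
October 1951 has 31 days -> 42 left
November 1951 has 30 days -> 12 left
December 1951: 12 <= 31 -> lands on December 12

Result: 1951-12-12


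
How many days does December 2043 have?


December 2043

31 days


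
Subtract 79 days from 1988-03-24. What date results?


Start: 1988-03-24, subtract 79 days
Back 24 days from March 24 reaches February 29, 1988 -> 55 left
February 1988 has 29 days -> back to January 31, 1988 -> 26 left
January 1988: 31 - 26 = 5 -> lands on January 5

Result: 1988-01-05


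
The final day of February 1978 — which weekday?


February 1978 has 28 days
Anchor: Jan 1, 1978. With p = 1978 - 1 = 1977: (p + p//4 - p//100 + p//400) mod 7 = (1977 + 494 - 19 + 4) mod 7 = 2456 mod 7 = 6 -> Sunday (Mon=0 ... Sun=6)
Days before February (Jan): 31; February 1 index = (6 + 31) mod 7 = 2 -> Wednesday
Last day offset: 28 - 1 = 27 days
Weekday index = (2 + 27) mod 7 = 1

Tuesday, February 28


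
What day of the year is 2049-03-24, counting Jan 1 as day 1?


Date: March 24, 2049
Days in months 1 through 2: 59
Plus 24 days in March

Day of year: 83


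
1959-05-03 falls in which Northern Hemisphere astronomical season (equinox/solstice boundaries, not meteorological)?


Date: May 3
Astronomical Spring (approx.; exact equinox/solstice day varies by year): March 20 to June 20
May 3 falls within the Spring window

Spring


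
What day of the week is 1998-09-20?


Date: September 20, 1998
Anchor: Jan 1, 1998. With p = 1998 - 1 = 1997: (p + p//4 - p//100 + p//400) mod 7 = (1997 + 499 - 19 + 4) mod 7 = 2481 mod 7 = 3 -> Thursday (Mon=0 ... Sun=6)
Days before September (Jan-Aug): 243; offset = 243 + 20 - 1 = 262
Weekday index = (3 + 262) mod 7 = 6

Day of the week: Sunday


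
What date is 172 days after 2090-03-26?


Start: 2090-03-26, add 172 days
March 2090 has 31 days: 31 - 26 = 5 days to March 31 -> 167 left
April 2090 has 30 days -> 137 left
May 2090 has 31 days -> 106 left
June 2090 has 30 days -> 76 left
July 2090 has 31 days -> 45 left
August 2090 has 31 days -> 14 left
September 2090: 14 <= 30 -> lands on September 14

Result: 2090-09-14


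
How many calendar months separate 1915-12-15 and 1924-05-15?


From December 1915 to May 1924
9 years * 12 = 108 months, minus 7 months = 101

101 months


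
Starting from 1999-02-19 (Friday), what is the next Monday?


Current: Friday
Target: Monday
Days ahead: 3

Next Monday: 1999-02-22


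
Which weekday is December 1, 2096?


Target: December 1, 2096
Anchor: Jan 1, 2096. With p = 2096 - 1 = 2095: (p + p//4 - p//100 + p//400) mod 7 = (2095 + 523 - 20 + 5) mod 7 = 2603 mod 7 = 6 -> Sunday (Mon=0 ... Sun=6)
Days before December (Jan-Nov): 335 days
Weekday index = (6 + 335) mod 7 = 5

Saturday


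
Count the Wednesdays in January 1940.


January 1940 has 31 days
Anchor: Jan 1, 1940. With p = 1940 - 1 = 1939: (p + p//4 - p//100 + p//400) mod 7 = (1939 + 484 - 19 + 4) mod 7 = 2408 mod 7 = 0 -> Monday (Mon=0 ... Sun=6)
January 1 is the anchor itself -> Monday
First Wednesday is January 3
Wednesdays: 3, 10, 17, 24, 31

5 Wednesdays


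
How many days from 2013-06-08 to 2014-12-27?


From 2013-06-08 to 2014-12-27
2013-06-08: days before June = 31 + 28 + 31 + 30 + 31 = 151 (2013 is not a leap year); day of year = 151 + 8 = 159
2014-12-27: days before December = 31 + 28 + 31 + 30 + 31 + 30 + 31 + 31 + 30 + 31 + 30 = 334 (2014 is not a leap year); day of year = 334 + 27 = 361
Rest of 2013: 365 - 159 = 206
Total = 206 + 361 = 567

567 days


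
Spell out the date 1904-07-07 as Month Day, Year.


ISO 1904-07-07 parses as year=1904, month=07, day=07
Month 7 -> July

July 7, 1904


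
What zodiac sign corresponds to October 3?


Date: October 3
Conventional tropical zodiac dates: Libra from September 23 onward; Scorpio starts October 23
October 3 falls within the Libra range

Libra


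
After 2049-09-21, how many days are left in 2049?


Day of year: 264 of 365
Remaining = 365 - 264

101 days


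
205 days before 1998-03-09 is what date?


Start: 1998-03-09, subtract 205 days
Back 9 days from March 9 reaches February 28, 1998 -> 196 left
February 1998 has 28 days -> back to January 31, 1998 -> 168 left
January 1998 has 31 days -> back to December 31, 1997 -> 137 left
December 1997 has 31 days -> back to November 30, 1997 -> 106 left
November 1997 has 30 days -> back to October 31, 1997 -> 76 left
October 1997 has 31 days -> back to September 30, 1997 -> 45 left
September 1997 has 30 days -> back to August 31, 1997 -> 15 left
August 1997: 31 - 15 = 16 -> lands on August 16

Result: 1997-08-16


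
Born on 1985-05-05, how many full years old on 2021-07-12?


Birth: 1985-05-05
Reference: 2021-07-12
Year difference: 2021 - 1985 = 36

36 years old


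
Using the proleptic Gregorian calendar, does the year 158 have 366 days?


Gregorian leap year rule: divisible by 4, but not by 100, unless also by 400.
158 is not divisible by 4 -> not a leap year

No


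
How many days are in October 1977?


October 1977

31 days


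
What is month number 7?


Month 7 of 12

July


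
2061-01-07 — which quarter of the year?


Month: January (month 1)
Q1: Jan-Mar, Q2: Apr-Jun, Q3: Jul-Sep, Q4: Oct-Dec

Q1


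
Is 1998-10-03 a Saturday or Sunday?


Anchor: Jan 1, 1998. With p = 1998 - 1 = 1997: (p + p//4 - p//100 + p//400) mod 7 = (1997 + 499 - 19 + 4) mod 7 = 2481 mod 7 = 3 -> Thursday (Mon=0 ... Sun=6)
Day of year: 276; offset = 275
Weekday index = (3 + 275) mod 7 = 5 -> Saturday
Weekend days: Saturday, Sunday

Yes


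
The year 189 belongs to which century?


Century = (year - 1) // 100 + 1
= (189 - 1) // 100 + 1
= 188 // 100 + 1
= 1 + 1

2nd century


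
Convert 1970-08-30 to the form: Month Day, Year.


ISO 1970-08-30 parses as year=1970, month=08, day=30
Month 8 -> August

August 30, 1970


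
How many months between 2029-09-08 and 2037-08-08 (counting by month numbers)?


From September 2029 to August 2037
8 years * 12 = 96 months, minus 1 month = 95

95 months


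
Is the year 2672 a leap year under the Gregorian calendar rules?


Gregorian leap year rule: divisible by 4, but not by 100, unless also by 400.
2672 is divisible by 4 but not 100 -> leap year

Yes


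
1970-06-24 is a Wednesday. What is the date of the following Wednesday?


Current: Wednesday
Target: Wednesday
Days ahead: 7

Next Wednesday: 1970-07-01


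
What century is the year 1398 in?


Century = (year - 1) // 100 + 1
= (1398 - 1) // 100 + 1
= 1397 // 100 + 1
= 13 + 1

14th century


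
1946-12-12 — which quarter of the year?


Month: December (month 12)
Q1: Jan-Mar, Q2: Apr-Jun, Q3: Jul-Sep, Q4: Oct-Dec

Q4


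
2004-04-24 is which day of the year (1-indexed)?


Date: April 24, 2004
Days in months 1 through 3: 91
Plus 24 days in April

Day of year: 115


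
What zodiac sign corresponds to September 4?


Date: September 4
Conventional tropical zodiac dates: Virgo from August 23 onward; Libra starts September 23
September 4 falls within the Virgo range

Virgo


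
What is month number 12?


Month 12 of 12

December


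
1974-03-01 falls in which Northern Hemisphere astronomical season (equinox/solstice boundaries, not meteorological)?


Date: March 1
Astronomical Winter (approx.; exact equinox/solstice day varies by year): December 21 to March 19
March 1 falls within the Winter window

Winter


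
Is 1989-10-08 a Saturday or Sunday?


Anchor: Jan 1, 1989. With p = 1989 - 1 = 1988: (p + p//4 - p//100 + p//400) mod 7 = (1988 + 497 - 19 + 4) mod 7 = 2470 mod 7 = 6 -> Sunday (Mon=0 ... Sun=6)
Day of year: 281; offset = 280
Weekday index = (6 + 280) mod 7 = 6 -> Sunday
Weekend days: Saturday, Sunday

Yes


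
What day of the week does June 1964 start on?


Target: June 1, 1964
Anchor: Jan 1, 1964. With p = 1964 - 1 = 1963: (p + p//4 - p//100 + p//400) mod 7 = (1963 + 490 - 19 + 4) mod 7 = 2438 mod 7 = 2 -> Wednesday (Mon=0 ... Sun=6)
Days before June (Jan-May): 152 days
Weekday index = (2 + 152) mod 7 = 0

Monday


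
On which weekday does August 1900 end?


August 1900 has 31 days
Anchor: Jan 1, 1900. With p = 1900 - 1 = 1899: (p + p//4 - p//100 + p//400) mod 7 = (1899 + 474 - 18 + 4) mod 7 = 2359 mod 7 = 0 -> Monday (Mon=0 ... Sun=6)
Days before August (Jan-Jul): 212; August 1 index = (0 + 212) mod 7 = 2 -> Wednesday
Last day offset: 31 - 1 = 30 days
Weekday index = (2 + 30) mod 7 = 4

Friday, August 31


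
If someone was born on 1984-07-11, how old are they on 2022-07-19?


Birth: 1984-07-11
Reference: 2022-07-19
Year difference: 2022 - 1984 = 38

38 years old


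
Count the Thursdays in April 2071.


April 2071 has 30 days
Anchor: Jan 1, 2071. With p = 2071 - 1 = 2070: (p + p//4 - p//100 + p//400) mod 7 = (2070 + 517 - 20 + 5) mod 7 = 2572 mod 7 = 3 -> Thursday (Mon=0 ... Sun=6)
Days before April (Jan-Mar): 90; April 1 index = (3 + 90) mod 7 = 2 -> Wednesday
First Thursday is April 2
Thursdays: 2, 9, 16, 23, 30

5 Thursdays


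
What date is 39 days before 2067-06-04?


Start: 2067-06-04, subtract 39 days
Back 4 days from June 4 reaches May 31, 2067 -> 35 left
May 2067 has 31 days -> back to April 30, 2067 -> 4 left
April 2067: 30 - 4 = 26 -> lands on April 26

Result: 2067-04-26


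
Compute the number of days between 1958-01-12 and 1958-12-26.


From 1958-01-12 to 1958-12-26
1958-01-12: day of year = 12
1958-12-26: days before December = 31 + 28 + 31 + 30 + 31 + 30 + 31 + 31 + 30 + 31 + 30 = 334 (1958 is not a leap year); day of year = 334 + 26 = 360
Same year: 360 - 12 = 348

348 days


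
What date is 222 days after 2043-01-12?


Start: 2043-01-12, add 222 days
January 2043 has 31 days: 31 - 12 = 19 days to January 31 -> 203 left
February 2043 has 28 days -> 175 left
March 2043 has 31 days -> 144 left
April 2043 has 30 days -> 114 left
May 2043 has 31 days -> 83 left
June 2043 has 30 days -> 53 left
July 2043 has 31 days -> 22 left
August 2043: 22 <= 31 -> lands on August 22

Result: 2043-08-22


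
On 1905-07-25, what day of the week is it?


Date: July 25, 1905
Anchor: Jan 1, 1905. With p = 1905 - 1 = 1904: (p + p//4 - p//100 + p//400) mod 7 = (1904 + 476 - 19 + 4) mod 7 = 2365 mod 7 = 6 -> Sunday (Mon=0 ... Sun=6)
Days before July (Jan-Jun): 181; offset = 181 + 25 - 1 = 205
Weekday index = (6 + 205) mod 7 = 1

Day of the week: Tuesday


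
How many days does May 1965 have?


May 1965

31 days


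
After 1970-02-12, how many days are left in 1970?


Day of year: 43 of 365
Remaining = 365 - 43

322 days


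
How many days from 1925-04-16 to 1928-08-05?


From 1925-04-16 to 1928-08-05
1925-04-16: days before April = 31 + 28 + 31 = 90 (1925 is not a leap year); day of year = 90 + 16 = 106
1928-08-05: days before August = 31 + 29 + 31 + 30 + 31 + 30 + 31 = 213 (1928 is a leap year); day of year = 213 + 5 = 218
Rest of 1925: 365 - 106 = 259
Full years 1926 (365), 1927 (365): 730
Total = 259 + 730 + 218 = 1207

1207 days


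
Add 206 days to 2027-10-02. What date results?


Start: 2027-10-02, add 206 days
October 2027 has 31 days: 31 - 2 = 29 days to October 31 -> 177 left
November 2027 has 30 days -> 147 left
December 2027 has 31 days -> 116 left
January 2028 has 31 days -> 85 left
February 2028 has 29 days -> 56 left
March 2028 has 31 days -> 25 left
April 2028: 25 <= 30 -> lands on April 25

Result: 2028-04-25


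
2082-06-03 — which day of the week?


Date: June 3, 2082
Anchor: Jan 1, 2082. With p = 2082 - 1 = 2081: (p + p//4 - p//100 + p//400) mod 7 = (2081 + 520 - 20 + 5) mod 7 = 2586 mod 7 = 3 -> Thursday (Mon=0 ... Sun=6)
Days before June (Jan-May): 151; offset = 151 + 3 - 1 = 153
Weekday index = (3 + 153) mod 7 = 2

Day of the week: Wednesday


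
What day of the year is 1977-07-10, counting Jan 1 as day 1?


Date: July 10, 1977
Days in months 1 through 6: 181
Plus 10 days in July

Day of year: 191


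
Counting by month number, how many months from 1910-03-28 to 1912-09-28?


From March 1910 to September 1912
2 years * 12 = 24 months, plus 6 months = 30

30 months


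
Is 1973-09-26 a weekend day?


Anchor: Jan 1, 1973. With p = 1973 - 1 = 1972: (p + p//4 - p//100 + p//400) mod 7 = (1972 + 493 - 19 + 4) mod 7 = 2450 mod 7 = 0 -> Monday (Mon=0 ... Sun=6)
Day of year: 269; offset = 268
Weekday index = (0 + 268) mod 7 = 2 -> Wednesday
Weekend days: Saturday, Sunday

No


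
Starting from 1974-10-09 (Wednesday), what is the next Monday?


Current: Wednesday
Target: Monday
Days ahead: 5

Next Monday: 1974-10-14


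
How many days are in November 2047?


November 2047

30 days


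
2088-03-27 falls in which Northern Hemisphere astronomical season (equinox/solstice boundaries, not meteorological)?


Date: March 27
Astronomical Spring (approx.; exact equinox/solstice day varies by year): March 20 to June 20
March 27 falls within the Spring window

Spring


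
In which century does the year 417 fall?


Century = (year - 1) // 100 + 1
= (417 - 1) // 100 + 1
= 416 // 100 + 1
= 4 + 1

5th century


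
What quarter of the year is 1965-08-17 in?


Month: August (month 8)
Q1: Jan-Mar, Q2: Apr-Jun, Q3: Jul-Sep, Q4: Oct-Dec

Q3


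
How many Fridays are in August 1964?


August 1964 has 31 days
Anchor: Jan 1, 1964. With p = 1964 - 1 = 1963: (p + p//4 - p//100 + p//400) mod 7 = (1963 + 490 - 19 + 4) mod 7 = 2438 mod 7 = 2 -> Wednesday (Mon=0 ... Sun=6)
Days before August (Jan-Jul): 213; August 1 index = (2 + 213) mod 7 = 5 -> Saturday
First Friday is August 7
Fridays: 7, 14, 21, 28

4 Fridays


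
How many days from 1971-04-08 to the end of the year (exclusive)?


Day of year: 98 of 365
Remaining = 365 - 98

267 days


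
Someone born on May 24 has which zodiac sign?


Date: May 24
Conventional tropical zodiac dates: Gemini from May 21 onward; Cancer starts June 21
May 24 falls within the Gemini range

Gemini


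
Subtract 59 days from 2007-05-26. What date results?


Start: 2007-05-26, subtract 59 days
Back 26 days from May 26 reaches April 30, 2007 -> 33 left
April 2007 has 30 days -> back to March 31, 2007 -> 3 left
March 2007: 31 - 3 = 28 -> lands on March 28

Result: 2007-03-28


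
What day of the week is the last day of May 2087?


May 2087 has 31 days
Anchor: Jan 1, 2087. With p = 2087 - 1 = 2086: (p + p//4 - p//100 + p//400) mod 7 = (2086 + 521 - 20 + 5) mod 7 = 2592 mod 7 = 2 -> Wednesday (Mon=0 ... Sun=6)
Days before May (Jan-Apr): 120; May 1 index = (2 + 120) mod 7 = 3 -> Thursday
Last day offset: 31 - 1 = 30 days
Weekday index = (3 + 30) mod 7 = 5

Saturday, May 31


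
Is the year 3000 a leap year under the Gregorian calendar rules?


Gregorian leap year rule: divisible by 4, but not by 100, unless also by 400.
3000 is divisible by 100 but not 400 -> not a leap year

No


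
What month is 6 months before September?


September is month 9
9 - 6 = 3

March


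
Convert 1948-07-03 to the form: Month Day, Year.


ISO 1948-07-03 parses as year=1948, month=07, day=03
Month 7 -> July

July 3, 1948


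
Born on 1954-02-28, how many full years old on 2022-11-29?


Birth: 1954-02-28
Reference: 2022-11-29
Year difference: 2022 - 1954 = 68

68 years old


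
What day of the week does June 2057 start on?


Target: June 1, 2057
Anchor: Jan 1, 2057. With p = 2057 - 1 = 2056: (p + p//4 - p//100 + p//400) mod 7 = (2056 + 514 - 20 + 5) mod 7 = 2555 mod 7 = 0 -> Monday (Mon=0 ... Sun=6)
Days before June (Jan-May): 151 days
Weekday index = (0 + 151) mod 7 = 4

Friday


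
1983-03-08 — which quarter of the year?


Month: March (month 3)
Q1: Jan-Mar, Q2: Apr-Jun, Q3: Jul-Sep, Q4: Oct-Dec

Q1


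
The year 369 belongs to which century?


Century = (year - 1) // 100 + 1
= (369 - 1) // 100 + 1
= 368 // 100 + 1
= 3 + 1

4th century


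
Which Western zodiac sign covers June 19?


Date: June 19
Conventional tropical zodiac dates: Gemini from May 21 onward; Cancer starts June 21
June 19 falls within the Gemini range

Gemini


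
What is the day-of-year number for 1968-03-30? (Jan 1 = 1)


Date: March 30, 1968
Days in months 1 through 2: 60
Plus 30 days in March

Day of year: 90


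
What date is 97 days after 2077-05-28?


Start: 2077-05-28, add 97 days
May 2077 has 31 days: 31 - 28 = 3 days to May 31 -> 94 left
June 2077 has 30 days -> 64 left
July 2077 has 31 days -> 33 left
August 2077 has 31 days -> 2 left
September 2077: 2 <= 30 -> lands on September 2

Result: 2077-09-02


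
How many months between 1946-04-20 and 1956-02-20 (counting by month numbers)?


From April 1946 to February 1956
10 years * 12 = 120 months, minus 2 months = 118

118 months


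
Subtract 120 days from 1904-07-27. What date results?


Start: 1904-07-27, subtract 120 days
Back 27 days from July 27 reaches June 30, 1904 -> 93 left
June 1904 has 30 days -> back to May 31, 1904 -> 63 left
May 1904 has 31 days -> back to April 30, 1904 -> 32 left
April 1904 has 30 days -> back to March 31, 1904 -> 2 left
March 1904: 31 - 2 = 29 -> lands on March 29

Result: 1904-03-29


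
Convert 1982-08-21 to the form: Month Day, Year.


ISO 1982-08-21 parses as year=1982, month=08, day=21
Month 8 -> August

August 21, 1982


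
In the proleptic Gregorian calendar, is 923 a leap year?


Gregorian leap year rule: divisible by 4, but not by 100, unless also by 400.
923 is not divisible by 4 -> not a leap year

No


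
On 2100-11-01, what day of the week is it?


Date: November 1, 2100
Anchor: Jan 1, 2100. With p = 2100 - 1 = 2099: (p + p//4 - p//100 + p//400) mod 7 = (2099 + 524 - 20 + 5) mod 7 = 2608 mod 7 = 4 -> Friday (Mon=0 ... Sun=6)
Days before November (Jan-Oct): 304; offset = 304 + 1 - 1 = 304
Weekday index = (4 + 304) mod 7 = 0

Day of the week: Monday


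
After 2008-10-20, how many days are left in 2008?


Day of year: 294 of 366
Remaining = 366 - 294

72 days


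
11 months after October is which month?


October is month 10
10 + 11 = 21; wrap: 21 - 12 = 9

September


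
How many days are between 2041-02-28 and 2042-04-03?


From 2041-02-28 to 2042-04-03
2041-02-28: days before February = 31; day of year = 31 + 28 = 59
2042-04-03: days before April = 31 + 28 + 31 = 90 (2042 is not a leap year); day of year = 90 + 3 = 93
Rest of 2041: 365 - 59 = 306
Total = 306 + 93 = 399

399 days


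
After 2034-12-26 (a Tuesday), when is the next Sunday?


Current: Tuesday
Target: Sunday
Days ahead: 5

Next Sunday: 2034-12-31


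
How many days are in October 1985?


October 1985

31 days


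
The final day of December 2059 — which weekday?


December 2059 has 31 days
Anchor: Jan 1, 2059. With p = 2059 - 1 = 2058: (p + p//4 - p//100 + p//400) mod 7 = (2058 + 514 - 20 + 5) mod 7 = 2557 mod 7 = 2 -> Wednesday (Mon=0 ... Sun=6)
Days before December (Jan-Nov): 334; December 1 index = (2 + 334) mod 7 = 0 -> Monday
Last day offset: 31 - 1 = 30 days
Weekday index = (0 + 30) mod 7 = 2

Wednesday, December 31


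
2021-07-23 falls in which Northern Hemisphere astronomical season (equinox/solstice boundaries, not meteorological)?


Date: July 23
Astronomical Summer (approx.; exact equinox/solstice day varies by year): June 21 to September 21
July 23 falls within the Summer window

Summer


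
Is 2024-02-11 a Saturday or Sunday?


Anchor: Jan 1, 2024. With p = 2024 - 1 = 2023: (p + p//4 - p//100 + p//400) mod 7 = (2023 + 505 - 20 + 5) mod 7 = 2513 mod 7 = 0 -> Monday (Mon=0 ... Sun=6)
Day of year: 42; offset = 41
Weekday index = (0 + 41) mod 7 = 6 -> Sunday
Weekend days: Saturday, Sunday

Yes


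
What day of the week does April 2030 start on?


Target: April 1, 2030
Anchor: Jan 1, 2030. With p = 2030 - 1 = 2029: (p + p//4 - p//100 + p//400) mod 7 = (2029 + 507 - 20 + 5) mod 7 = 2521 mod 7 = 1 -> Tuesday (Mon=0 ... Sun=6)
Days before April (Jan-Mar): 90 days
Weekday index = (1 + 90) mod 7 = 0

Monday


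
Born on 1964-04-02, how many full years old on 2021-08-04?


Birth: 1964-04-02
Reference: 2021-08-04
Year difference: 2021 - 1964 = 57

57 years old


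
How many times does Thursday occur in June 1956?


June 1956 has 30 days
Anchor: Jan 1, 1956. With p = 1956 - 1 = 1955: (p + p//4 - p//100 + p//400) mod 7 = (1955 + 488 - 19 + 4) mod 7 = 2428 mod 7 = 6 -> Sunday (Mon=0 ... Sun=6)
Days before June (Jan-May): 152; June 1 index = (6 + 152) mod 7 = 4 -> Friday
First Thursday is June 7
Thursdays: 7, 14, 21, 28

4 Thursdays


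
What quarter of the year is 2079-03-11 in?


Month: March (month 3)
Q1: Jan-Mar, Q2: Apr-Jun, Q3: Jul-Sep, Q4: Oct-Dec

Q1


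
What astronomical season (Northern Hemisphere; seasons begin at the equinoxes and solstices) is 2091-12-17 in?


Date: December 17
Astronomical Autumn (approx.; exact equinox/solstice day varies by year): September 22 to December 20
December 17 falls within the Autumn window

Autumn


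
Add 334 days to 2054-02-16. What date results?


Start: 2054-02-16, add 334 days
February 2054 has 28 days: 28 - 16 = 12 days to February 28 -> 322 left
March 2054 has 31 days -> 291 left
April 2054 has 30 days -> 261 left
May 2054 has 31 days -> 230 left
June 2054 has 30 days -> 200 left
July 2054 has 31 days -> 169 left
August 2054 has 31 days -> 138 left
September 2054 has 30 days -> 108 left
October 2054 has 31 days -> 77 left
November 2054 has 30 days -> 47 left
December 2054 has 31 days -> 16 left
January 2055: 16 <= 31 -> lands on January 16

Result: 2055-01-16


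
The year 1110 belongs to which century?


Century = (year - 1) // 100 + 1
= (1110 - 1) // 100 + 1
= 1109 // 100 + 1
= 11 + 1

12th century


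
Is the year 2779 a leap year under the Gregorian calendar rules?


Gregorian leap year rule: divisible by 4, but not by 100, unless also by 400.
2779 is not divisible by 4 -> not a leap year

No


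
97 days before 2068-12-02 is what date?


Start: 2068-12-02, subtract 97 days
Back 2 days from December 2 reaches November 30, 2068 -> 95 left
November 2068 has 30 days -> back to October 31, 2068 -> 65 left
October 2068 has 31 days -> back to September 30, 2068 -> 34 left
September 2068 has 30 days -> back to August 31, 2068 -> 4 left
August 2068: 31 - 4 = 27 -> lands on August 27

Result: 2068-08-27


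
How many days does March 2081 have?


March 2081

31 days


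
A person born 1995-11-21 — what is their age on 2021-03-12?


Birth: 1995-11-21
Reference: 2021-03-12
Year difference: 2021 - 1995 = 26
Birthday not yet reached in 2021, subtract 1

25 years old


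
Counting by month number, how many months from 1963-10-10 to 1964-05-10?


From October 1963 to May 1964
1 year * 12 = 12 months, minus 5 months = 7

7 months


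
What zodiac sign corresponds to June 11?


Date: June 11
Conventional tropical zodiac dates: Gemini from May 21 onward; Cancer starts June 21
June 11 falls within the Gemini range

Gemini


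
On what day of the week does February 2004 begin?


Target: February 1, 2004
Anchor: Jan 1, 2004. With p = 2004 - 1 = 2003: (p + p//4 - p//100 + p//400) mod 7 = (2003 + 500 - 20 + 5) mod 7 = 2488 mod 7 = 3 -> Thursday (Mon=0 ... Sun=6)
Days before February (Jan): 31 days
Weekday index = (3 + 31) mod 7 = 6

Sunday


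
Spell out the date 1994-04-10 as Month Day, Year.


ISO 1994-04-10 parses as year=1994, month=04, day=10
Month 4 -> April

April 10, 1994


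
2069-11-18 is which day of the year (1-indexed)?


Date: November 18, 2069
Days in months 1 through 10: 304
Plus 18 days in November

Day of year: 322


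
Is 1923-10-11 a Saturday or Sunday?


Anchor: Jan 1, 1923. With p = 1923 - 1 = 1922: (p + p//4 - p//100 + p//400) mod 7 = (1922 + 480 - 19 + 4) mod 7 = 2387 mod 7 = 0 -> Monday (Mon=0 ... Sun=6)
Day of year: 284; offset = 283
Weekday index = (0 + 283) mod 7 = 3 -> Thursday
Weekend days: Saturday, Sunday

No


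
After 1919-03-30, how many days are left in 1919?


Day of year: 89 of 365
Remaining = 365 - 89

276 days


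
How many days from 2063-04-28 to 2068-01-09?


From 2063-04-28 to 2068-01-09
2063-04-28: days before April = 31 + 28 + 31 = 90 (2063 is not a leap year); day of year = 90 + 28 = 118
2068-01-09: day of year = 9
Rest of 2063: 365 - 118 = 247
Full years 2064 (366), 2065 (365), 2066 (365), 2067 (365): 1461
Total = 247 + 1461 + 9 = 1717

1717 days


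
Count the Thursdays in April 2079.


April 2079 has 30 days
Anchor: Jan 1, 2079. With p = 2079 - 1 = 2078: (p + p//4 - p//100 + p//400) mod 7 = (2078 + 519 - 20 + 5) mod 7 = 2582 mod 7 = 6 -> Sunday (Mon=0 ... Sun=6)
Days before April (Jan-Mar): 90; April 1 index = (6 + 90) mod 7 = 5 -> Saturday
First Thursday is April 6
Thursdays: 6, 13, 20, 27

4 Thursdays


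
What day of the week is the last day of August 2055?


August 2055 has 31 days
Anchor: Jan 1, 2055. With p = 2055 - 1 = 2054: (p + p//4 - p//100 + p//400) mod 7 = (2054 + 513 - 20 + 5) mod 7 = 2552 mod 7 = 4 -> Friday (Mon=0 ... Sun=6)
Days before August (Jan-Jul): 212; August 1 index = (4 + 212) mod 7 = 6 -> Sunday
Last day offset: 31 - 1 = 30 days
Weekday index = (6 + 30) mod 7 = 1

Tuesday, August 31


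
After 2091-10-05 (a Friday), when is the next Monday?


Current: Friday
Target: Monday
Days ahead: 3

Next Monday: 2091-10-08


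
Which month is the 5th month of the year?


Month 5 of 12

May


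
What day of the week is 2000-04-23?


Date: April 23, 2000
Anchor: Jan 1, 2000. With p = 2000 - 1 = 1999: (p + p//4 - p//100 + p//400) mod 7 = (1999 + 499 - 19 + 4) mod 7 = 2483 mod 7 = 5 -> Saturday (Mon=0 ... Sun=6)
Days before April (Jan-Mar): 91; offset = 91 + 23 - 1 = 113
Weekday index = (5 + 113) mod 7 = 6

Day of the week: Sunday


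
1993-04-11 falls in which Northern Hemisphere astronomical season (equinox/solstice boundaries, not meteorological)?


Date: April 11
Astronomical Spring (approx.; exact equinox/solstice day varies by year): March 20 to June 20
April 11 falls within the Spring window

Spring


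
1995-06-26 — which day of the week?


Date: June 26, 1995
Anchor: Jan 1, 1995. With p = 1995 - 1 = 1994: (p + p//4 - p//100 + p//400) mod 7 = (1994 + 498 - 19 + 4) mod 7 = 2477 mod 7 = 6 -> Sunday (Mon=0 ... Sun=6)
Days before June (Jan-May): 151; offset = 151 + 26 - 1 = 176
Weekday index = (6 + 176) mod 7 = 0

Day of the week: Monday


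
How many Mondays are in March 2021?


March 2021 has 31 days
Anchor: Jan 1, 2021. With p = 2021 - 1 = 2020: (p + p//4 - p//100 + p//400) mod 7 = (2020 + 505 - 20 + 5) mod 7 = 2510 mod 7 = 4 -> Friday (Mon=0 ... Sun=6)
Days before March (Jan-Feb): 59; March 1 index = (4 + 59) mod 7 = 0 -> Monday
First Monday is March 1
Mondays: 1, 8, 15, 22, 29

5 Mondays


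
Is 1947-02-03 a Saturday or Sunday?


Anchor: Jan 1, 1947. With p = 1947 - 1 = 1946: (p + p//4 - p//100 + p//400) mod 7 = (1946 + 486 - 19 + 4) mod 7 = 2417 mod 7 = 2 -> Wednesday (Mon=0 ... Sun=6)
Day of year: 34; offset = 33
Weekday index = (2 + 33) mod 7 = 0 -> Monday
Weekend days: Saturday, Sunday

No


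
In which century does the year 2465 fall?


Century = (year - 1) // 100 + 1
= (2465 - 1) // 100 + 1
= 2464 // 100 + 1
= 24 + 1

25th century


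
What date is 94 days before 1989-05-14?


Start: 1989-05-14, subtract 94 days
Back 14 days from May 14 reaches April 30, 1989 -> 80 left
April 1989 has 30 days -> back to March 31, 1989 -> 50 left
March 1989 has 31 days -> back to February 28, 1989 -> 19 left
February 1989: 28 - 19 = 9 -> lands on February 9

Result: 1989-02-09


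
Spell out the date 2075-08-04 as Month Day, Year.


ISO 2075-08-04 parses as year=2075, month=08, day=04
Month 8 -> August

August 4, 2075


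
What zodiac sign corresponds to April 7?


Date: April 7
Conventional tropical zodiac dates: Aries from March 21 onward; Taurus starts April 20
April 7 falls within the Aries range

Aries


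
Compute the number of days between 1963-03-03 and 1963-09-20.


From 1963-03-03 to 1963-09-20
1963-03-03: days before March = 31 + 28 = 59 (1963 is not a leap year); day of year = 59 + 3 = 62
1963-09-20: days before September = 31 + 28 + 31 + 30 + 31 + 30 + 31 + 31 = 243 (1963 is not a leap year); day of year = 243 + 20 = 263
Same year: 263 - 62 = 201

201 days


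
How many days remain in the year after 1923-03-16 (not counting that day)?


Day of year: 75 of 365
Remaining = 365 - 75

290 days


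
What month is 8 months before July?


July is month 7
7 - 8 = -1; wrap: -1 + 12 = 11

November


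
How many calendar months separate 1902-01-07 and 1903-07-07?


From January 1902 to July 1903
1 year * 12 = 12 months, plus 6 months = 18

18 months


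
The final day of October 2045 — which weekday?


October 2045 has 31 days
Anchor: Jan 1, 2045. With p = 2045 - 1 = 2044: (p + p//4 - p//100 + p//400) mod 7 = (2044 + 511 - 20 + 5) mod 7 = 2540 mod 7 = 6 -> Sunday (Mon=0 ... Sun=6)
Days before October (Jan-Sep): 273; October 1 index = (6 + 273) mod 7 = 6 -> Sunday
Last day offset: 31 - 1 = 30 days
Weekday index = (6 + 30) mod 7 = 1

Tuesday, October 31


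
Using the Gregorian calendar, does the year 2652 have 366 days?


Gregorian leap year rule: divisible by 4, but not by 100, unless also by 400.
2652 is divisible by 4 but not 100 -> leap year

Yes


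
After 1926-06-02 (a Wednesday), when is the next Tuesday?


Current: Wednesday
Target: Tuesday
Days ahead: 6

Next Tuesday: 1926-06-08


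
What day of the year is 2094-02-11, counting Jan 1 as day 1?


Date: February 11, 2094
Days in months 1 through 1: 31
Plus 11 days in February

Day of year: 42


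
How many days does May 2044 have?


May 2044

31 days


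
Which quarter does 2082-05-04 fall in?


Month: May (month 5)
Q1: Jan-Mar, Q2: Apr-Jun, Q3: Jul-Sep, Q4: Oct-Dec

Q2


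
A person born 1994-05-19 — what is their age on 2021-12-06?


Birth: 1994-05-19
Reference: 2021-12-06
Year difference: 2021 - 1994 = 27

27 years old


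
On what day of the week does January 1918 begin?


Target: January 1, 1918
Anchor: Jan 1, 1918. With p = 1918 - 1 = 1917: (p + p//4 - p//100 + p//400) mod 7 = (1917 + 479 - 19 + 4) mod 7 = 2381 mod 7 = 1 -> Tuesday (Mon=0 ... Sun=6)
Offset from anchor: 0 days
Weekday index = (1 + 0) mod 7 = 1

Tuesday


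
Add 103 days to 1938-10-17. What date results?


Start: 1938-10-17, add 103 days
October 1938 has 31 days: 31 - 17 = 14 days to October 31 -> 89 left
November 1938 has 30 days -> 59 left
December 1938 has 31 days -> 28 left
January 1939: 28 <= 31 -> lands on January 28

Result: 1939-01-28


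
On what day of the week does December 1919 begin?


Target: December 1, 1919
Anchor: Jan 1, 1919. With p = 1919 - 1 = 1918: (p + p//4 - p//100 + p//400) mod 7 = (1918 + 479 - 19 + 4) mod 7 = 2382 mod 7 = 2 -> Wednesday (Mon=0 ... Sun=6)
Days before December (Jan-Nov): 334 days
Weekday index = (2 + 334) mod 7 = 0

Monday


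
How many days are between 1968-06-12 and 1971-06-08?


From 1968-06-12 to 1971-06-08
1968-06-12: days before June = 31 + 29 + 31 + 30 + 31 = 152 (1968 is a leap year); day of year = 152 + 12 = 164
1971-06-08: days before June = 31 + 28 + 31 + 30 + 31 = 151 (1971 is not a leap year); day of year = 151 + 8 = 159
Rest of 1968: 366 - 164 = 202
Full years 1969 (365), 1970 (365): 730
Total = 202 + 730 + 159 = 1091

1091 days


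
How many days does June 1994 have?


June 1994

30 days


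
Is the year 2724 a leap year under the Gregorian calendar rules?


Gregorian leap year rule: divisible by 4, but not by 100, unless also by 400.
2724 is divisible by 4 but not 100 -> leap year

Yes


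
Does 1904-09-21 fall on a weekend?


Anchor: Jan 1, 1904. With p = 1904 - 1 = 1903: (p + p//4 - p//100 + p//400) mod 7 = (1903 + 475 - 19 + 4) mod 7 = 2363 mod 7 = 4 -> Friday (Mon=0 ... Sun=6)
Day of year: 265; offset = 264
Weekday index = (4 + 264) mod 7 = 2 -> Wednesday
Weekend days: Saturday, Sunday

No


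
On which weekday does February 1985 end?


February 1985 has 28 days
Anchor: Jan 1, 1985. With p = 1985 - 1 = 1984: (p + p//4 - p//100 + p//400) mod 7 = (1984 + 496 - 19 + 4) mod 7 = 2465 mod 7 = 1 -> Tuesday (Mon=0 ... Sun=6)
Days before February (Jan): 31; February 1 index = (1 + 31) mod 7 = 4 -> Friday
Last day offset: 28 - 1 = 27 days
Weekday index = (4 + 27) mod 7 = 3

Thursday, February 28


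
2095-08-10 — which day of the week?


Date: August 10, 2095
Anchor: Jan 1, 2095. With p = 2095 - 1 = 2094: (p + p//4 - p//100 + p//400) mod 7 = (2094 + 523 - 20 + 5) mod 7 = 2602 mod 7 = 5 -> Saturday (Mon=0 ... Sun=6)
Days before August (Jan-Jul): 212; offset = 212 + 10 - 1 = 221
Weekday index = (5 + 221) mod 7 = 2

Day of the week: Wednesday


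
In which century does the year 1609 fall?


Century = (year - 1) // 100 + 1
= (1609 - 1) // 100 + 1
= 1608 // 100 + 1
= 16 + 1

17th century


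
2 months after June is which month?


June is month 6
6 + 2 = 8

August


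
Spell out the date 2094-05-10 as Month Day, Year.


ISO 2094-05-10 parses as year=2094, month=05, day=10
Month 5 -> May

May 10, 2094


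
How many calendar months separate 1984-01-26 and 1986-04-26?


From January 1984 to April 1986
2 years * 12 = 24 months, plus 3 months = 27

27 months


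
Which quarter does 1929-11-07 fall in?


Month: November (month 11)
Q1: Jan-Mar, Q2: Apr-Jun, Q3: Jul-Sep, Q4: Oct-Dec

Q4


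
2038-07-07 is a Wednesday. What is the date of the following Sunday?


Current: Wednesday
Target: Sunday
Days ahead: 4

Next Sunday: 2038-07-11


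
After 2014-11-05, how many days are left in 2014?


Day of year: 309 of 365
Remaining = 365 - 309

56 days


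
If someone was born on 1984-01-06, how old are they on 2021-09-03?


Birth: 1984-01-06
Reference: 2021-09-03
Year difference: 2021 - 1984 = 37

37 years old


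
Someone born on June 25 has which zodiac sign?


Date: June 25
Conventional tropical zodiac dates: Cancer from June 21 onward; Leo starts July 23
June 25 falls within the Cancer range

Cancer


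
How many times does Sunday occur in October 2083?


October 2083 has 31 days
Anchor: Jan 1, 2083. With p = 2083 - 1 = 2082: (p + p//4 - p//100 + p//400) mod 7 = (2082 + 520 - 20 + 5) mod 7 = 2587 mod 7 = 4 -> Friday (Mon=0 ... Sun=6)
Days before October (Jan-Sep): 273; October 1 index = (4 + 273) mod 7 = 4 -> Friday
First Sunday is October 3
Sundays: 3, 10, 17, 24, 31

5 Sundays


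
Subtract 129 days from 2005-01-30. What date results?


Start: 2005-01-30, subtract 129 days
Back 30 days from January 30 reaches December 31, 2004 -> 99 left
December 2004 has 31 days -> back to November 30, 2004 -> 68 left
November 2004 has 30 days -> back to October 31, 2004 -> 38 left
October 2004 has 31 days -> back to September 30, 2004 -> 7 left
September 2004: 30 - 7 = 23 -> lands on September 23

Result: 2004-09-23


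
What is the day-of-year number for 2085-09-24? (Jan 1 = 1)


Date: September 24, 2085
Days in months 1 through 8: 243
Plus 24 days in September

Day of year: 267


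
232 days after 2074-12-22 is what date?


Start: 2074-12-22, add 232 days
December 2074 has 31 days: 31 - 22 = 9 days to December 31 -> 223 left
January 2075 has 31 days -> 192 left
February 2075 has 28 days -> 164 left
March 2075 has 31 days -> 133 left
April 2075 has 30 days -> 103 left
May 2075 has 31 days -> 72 left
June 2075 has 30 days -> 42 left
July 2075 has 31 days -> 11 left
August 2075: 11 <= 31 -> lands on August 11

Result: 2075-08-11


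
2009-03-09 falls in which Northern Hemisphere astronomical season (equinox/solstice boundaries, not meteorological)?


Date: March 9
Astronomical Winter (approx.; exact equinox/solstice day varies by year): December 21 to March 19
March 9 falls within the Winter window

Winter


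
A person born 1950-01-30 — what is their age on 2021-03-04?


Birth: 1950-01-30
Reference: 2021-03-04
Year difference: 2021 - 1950 = 71

71 years old


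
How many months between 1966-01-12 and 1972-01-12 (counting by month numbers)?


From January 1966 to January 1972
6 years * 12 = 72 months = 72

72 months


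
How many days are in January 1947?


January 1947

31 days


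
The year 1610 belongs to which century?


Century = (year - 1) // 100 + 1
= (1610 - 1) // 100 + 1
= 1609 // 100 + 1
= 16 + 1

17th century


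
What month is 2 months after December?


December is month 12
12 + 2 = 14; wrap: 14 - 12 = 2

February


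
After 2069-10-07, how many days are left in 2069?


Day of year: 280 of 365
Remaining = 365 - 280

85 days


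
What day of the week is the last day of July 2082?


July 2082 has 31 days
Anchor: Jan 1, 2082. With p = 2082 - 1 = 2081: (p + p//4 - p//100 + p//400) mod 7 = (2081 + 520 - 20 + 5) mod 7 = 2586 mod 7 = 3 -> Thursday (Mon=0 ... Sun=6)
Days before July (Jan-Jun): 181; July 1 index = (3 + 181) mod 7 = 2 -> Wednesday
Last day offset: 31 - 1 = 30 days
Weekday index = (2 + 30) mod 7 = 4

Friday, July 31


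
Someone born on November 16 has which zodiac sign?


Date: November 16
Conventional tropical zodiac dates: Scorpio from October 23 onward; Sagittarius starts November 22
November 16 falls within the Scorpio range

Scorpio


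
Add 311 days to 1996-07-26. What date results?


Start: 1996-07-26, add 311 days
July 1996 has 31 days: 31 - 26 = 5 days to July 31 -> 306 left
August 1996 has 31 days -> 275 left
September 1996 has 30 days -> 245 left
October 1996 has 31 days -> 214 left
November 1996 has 30 days -> 184 left
December 1996 has 31 days -> 153 left
January 1997 has 31 days -> 122 left
February 1997 has 28 days -> 94 left
March 1997 has 31 days -> 63 left
April 1997 has 30 days -> 33 left
May 1997 has 31 days -> 2 left
June 1997: 2 <= 30 -> lands on June 2

Result: 1997-06-02


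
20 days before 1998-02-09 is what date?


Start: 1998-02-09, subtract 20 days
Back 9 days from February 9 reaches January 31, 1998 -> 11 left
January 1998: 31 - 11 = 20 -> lands on January 20

Result: 1998-01-20


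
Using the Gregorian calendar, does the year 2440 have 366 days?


Gregorian leap year rule: divisible by 4, but not by 100, unless also by 400.
2440 is divisible by 4 but not 100 -> leap year

Yes


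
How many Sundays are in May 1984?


May 1984 has 31 days
Anchor: Jan 1, 1984. With p = 1984 - 1 = 1983: (p + p//4 - p//100 + p//400) mod 7 = (1983 + 495 - 19 + 4) mod 7 = 2463 mod 7 = 6 -> Sunday (Mon=0 ... Sun=6)
Days before May (Jan-Apr): 121; May 1 index = (6 + 121) mod 7 = 1 -> Tuesday
First Sunday is May 6
Sundays: 6, 13, 20, 27

4 Sundays


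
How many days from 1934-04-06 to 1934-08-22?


From 1934-04-06 to 1934-08-22
1934-04-06: days before April = 31 + 28 + 31 = 90 (1934 is not a leap year); day of year = 90 + 6 = 96
1934-08-22: days before August = 31 + 28 + 31 + 30 + 31 + 30 + 31 = 212 (1934 is not a leap year); day of year = 212 + 22 = 234
Same year: 234 - 96 = 138

138 days


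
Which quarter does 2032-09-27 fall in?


Month: September (month 9)
Q1: Jan-Mar, Q2: Apr-Jun, Q3: Jul-Sep, Q4: Oct-Dec

Q3


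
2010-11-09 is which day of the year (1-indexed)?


Date: November 9, 2010
Days in months 1 through 10: 304
Plus 9 days in November

Day of year: 313


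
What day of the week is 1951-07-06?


Date: July 6, 1951
Anchor: Jan 1, 1951. With p = 1951 - 1 = 1950: (p + p//4 - p//100 + p//400) mod 7 = (1950 + 487 - 19 + 4) mod 7 = 2422 mod 7 = 0 -> Monday (Mon=0 ... Sun=6)
Days before July (Jan-Jun): 181; offset = 181 + 6 - 1 = 186
Weekday index = (0 + 186) mod 7 = 4

Day of the week: Friday


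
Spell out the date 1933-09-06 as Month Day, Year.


ISO 1933-09-06 parses as year=1933, month=09, day=06
Month 9 -> September

September 6, 1933
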